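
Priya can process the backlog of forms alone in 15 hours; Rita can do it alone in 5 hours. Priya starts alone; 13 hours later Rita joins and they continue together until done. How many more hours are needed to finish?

1/2 hours

In 13 hours Priya does 13/15 of the job, leaving 2/15.
Priya and Rita together work at 4/15 per hour, so finishing takes 2/15 ÷ 4/15 = 1/2 hours.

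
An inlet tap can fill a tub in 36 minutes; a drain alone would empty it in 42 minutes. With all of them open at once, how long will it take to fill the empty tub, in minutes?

252 minutes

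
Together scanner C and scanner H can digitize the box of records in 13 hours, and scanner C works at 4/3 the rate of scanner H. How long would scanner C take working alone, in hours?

Let scanner H's rate be r; then scanner C's rate is (4/3)r, so together (4/3 + 1)r = (7/3)r = 1/13.
Thus r = 3/91 per hour.
Scanner H alone: 91/3 hours; scanner C alone: 91/4 hours.

91/4 hours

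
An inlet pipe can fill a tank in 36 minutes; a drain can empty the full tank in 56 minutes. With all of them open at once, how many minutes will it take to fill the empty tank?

504/5 minutes

Net rate = 1/36 − 1/56 = (14 − 9)/504 = 5/504 per minute.
Filling time = 1 ÷ (5/504) = 504/5 minutes.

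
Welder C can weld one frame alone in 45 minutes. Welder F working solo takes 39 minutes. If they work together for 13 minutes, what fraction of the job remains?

17/45

Combined rate: 1/45 + 1/39 = (13 + 15)/585 = 28/585 per minute.
In 13 minutes they complete 13·28/585 = 28/45 of the job.
So 17/45 remains.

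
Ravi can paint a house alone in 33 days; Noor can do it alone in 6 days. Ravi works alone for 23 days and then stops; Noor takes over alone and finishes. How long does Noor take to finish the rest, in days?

20/11 days

In 23 days Ravi does 23/33 of the job, leaving 10/33.
Noor works at 1/6 per day, so finishing takes 10/33 ÷ 1/6 = 20/11 days.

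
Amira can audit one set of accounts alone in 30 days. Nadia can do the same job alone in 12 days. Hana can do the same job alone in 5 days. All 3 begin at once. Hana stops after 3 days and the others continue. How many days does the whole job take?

In the first 3 days the combined rate is 19/60, so 19/20 of the job is done, leaving 1/20.
After Hana leaves the rate is 7/60 per day; the remaining 1/20 takes 3/7 days.
Total = 3 + 3/7 = 24/7 days.

24/7 days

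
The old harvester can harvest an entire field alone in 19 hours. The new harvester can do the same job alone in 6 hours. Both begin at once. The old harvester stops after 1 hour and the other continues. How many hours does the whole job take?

108/19 hours

In the first 1 hour the combined rate is 25/114, so 25/114 of the job is done, leaving 89/114.
After the old harvester leaves the rate is 1/6 per hour; the remaining 89/114 takes 89/19 hours.
Total = 1 + 89/19 = 108/19 hours.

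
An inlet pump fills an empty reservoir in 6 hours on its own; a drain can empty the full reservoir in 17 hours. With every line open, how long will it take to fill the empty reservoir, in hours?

102/11 hours

Net rate = 1/6 − 1/17 = (17 − 6)/102 = 11/102 per hour.
Filling time = 1 ÷ (11/102) = 102/11 hours.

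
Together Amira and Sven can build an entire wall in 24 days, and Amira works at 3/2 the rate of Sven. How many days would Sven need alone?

60 days

Let Sven's rate be r; then Amira's rate is (3/2)r, so together (3/2 + 1)r = (5/2)r = 1/24.
Thus r = 1/60 per day.
Sven alone: 60 days; Amira alone: 40 days.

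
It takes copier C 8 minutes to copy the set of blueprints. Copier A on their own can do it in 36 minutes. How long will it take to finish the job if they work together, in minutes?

72/11 minutes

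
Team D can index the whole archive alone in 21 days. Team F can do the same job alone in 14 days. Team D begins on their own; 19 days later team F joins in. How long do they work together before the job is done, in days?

4/5 days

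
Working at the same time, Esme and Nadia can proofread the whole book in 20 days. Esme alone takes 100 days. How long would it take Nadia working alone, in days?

Combined rate is 1/20 per day.
Known contribution: 1/100 per day.
So Nadia's rate is 1/20 − 1/100 = 1/25, meaning 25 days alone.

25 days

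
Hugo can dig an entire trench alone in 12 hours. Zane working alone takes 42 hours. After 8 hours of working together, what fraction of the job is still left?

Combined rate: 1/12 + 1/42 = (7 + 2)/84 = 9/84 = 3/28 per hour.
In 8 hours they complete 8·3/28 = 6/7 of the job.
So 1/7 remains.

1/7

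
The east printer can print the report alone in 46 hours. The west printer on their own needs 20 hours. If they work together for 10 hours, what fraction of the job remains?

Combined rate: 1/46 + 1/20 = (10 + 23)/460 = 33/460 per hour.
In 10 hours they complete 10·33/460 = 33/46 of the job.
So 13/46 remains.

13/46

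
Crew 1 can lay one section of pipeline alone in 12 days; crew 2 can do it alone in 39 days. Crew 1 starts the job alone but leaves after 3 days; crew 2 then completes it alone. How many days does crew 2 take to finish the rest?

In 3 days crew 1 does 3/12 = 1/4 of the job, leaving 3/4.
Crew 2 works at 1/39 per day, so finishing takes 3/4 ÷ 1/39 = 117/4 days.

117/4 days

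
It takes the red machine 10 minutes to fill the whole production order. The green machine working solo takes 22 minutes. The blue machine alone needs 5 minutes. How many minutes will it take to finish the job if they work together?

Combined rate: 1/10 + 1/22 + 1/5 = (11 + 5 + 22)/110 = 38/110 = 19/55 per minute.
Time = 1 ÷ (19/55) = 55/19 minutes.

55/19 minutes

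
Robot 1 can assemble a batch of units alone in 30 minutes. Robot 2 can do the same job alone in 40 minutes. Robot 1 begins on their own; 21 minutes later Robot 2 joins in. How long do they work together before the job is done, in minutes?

In the first 21 minutes Robot 1 alone does 21/30 = 7/10 of the job, leaving 3/10.
Once everyone is working, combined rate: 1/30 + 1/40 = (4 + 3)/120 = 7/120 per minute.
Remaining 3/10 at 7/120 per minute takes 36/7 minutes.

36/7 minutes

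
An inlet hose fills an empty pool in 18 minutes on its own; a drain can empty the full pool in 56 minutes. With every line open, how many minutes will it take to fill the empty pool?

Net rate = 1/18 − 1/56 = (28 − 9)/504 = 19/504 per minute.
Filling time = 1 ÷ (19/504) = 504/19 minutes.

504/19 minutes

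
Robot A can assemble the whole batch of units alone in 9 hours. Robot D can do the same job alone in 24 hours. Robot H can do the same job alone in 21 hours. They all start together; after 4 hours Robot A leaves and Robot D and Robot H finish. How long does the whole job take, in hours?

56/9 hours

In the first 4 hours the combined rate is 101/504, so 101/126 of the job is done, leaving 25/126.
After Robot A leaves the rate is 5/56 per hour; the remaining 25/126 takes 20/9 hours.
Total = 4 + 20/9 = 56/9 hours.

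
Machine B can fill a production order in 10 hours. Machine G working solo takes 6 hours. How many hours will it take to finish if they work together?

15/4 hours

With two workers the combined time is the product over the sum: 10·6/(10+6) = 60/16 = 15/4 hours.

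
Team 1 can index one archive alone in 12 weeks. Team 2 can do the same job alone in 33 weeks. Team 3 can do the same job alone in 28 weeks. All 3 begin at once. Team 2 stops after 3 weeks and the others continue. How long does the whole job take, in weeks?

84/11 weeks

In the first 3 weeks the combined rate is 23/154, so 69/154 of the job is done, leaving 85/154.
After team 2 leaves the rate is 5/42 per week; the remaining 85/154 takes 51/11 weeks.
Total = 3 + 51/11 = 84/11 weeks.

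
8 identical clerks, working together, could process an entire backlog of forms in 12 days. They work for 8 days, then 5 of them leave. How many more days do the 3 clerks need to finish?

32/3 days

One clerk does 1/96 of the job per day.
After 8 days with 8 clerks, 2/3 is done (1/3 left).
With 3 clerks the rate is 3/96 = 1/32, so the rest takes 1/3 ÷ 1/32 = 32/3 days.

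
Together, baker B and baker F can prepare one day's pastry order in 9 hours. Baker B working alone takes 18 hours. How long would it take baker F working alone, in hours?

18 hours

Combined rate is 1/9 per hour.
Known contribution: 1/18 per hour.
So baker F's rate is 1/9 − 1/18 = 1/18, meaning 18 hours alone.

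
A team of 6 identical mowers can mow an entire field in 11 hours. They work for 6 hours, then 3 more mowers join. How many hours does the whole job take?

28/3 hours

One mower does 1/66 of the job per hour.
After 6 hours with 6 mowers, 6/11 is done (5/11 left).
With 9 mowers the rate is 9/66 = 3/22, so the rest takes 5/11 ÷ 3/22 = 10/3 hours.
Total = 6 + 10/3 = 28/3 hours.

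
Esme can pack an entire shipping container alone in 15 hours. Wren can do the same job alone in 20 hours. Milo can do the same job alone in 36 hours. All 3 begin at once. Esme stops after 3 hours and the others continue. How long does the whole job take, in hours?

In the first 3 hours the combined rate is 13/90, so 13/30 of the job is done, leaving 17/30.
After Esme leaves the rate is 7/90 per hour; the remaining 17/30 takes 51/7 hours.
Total = 3 + 51/7 = 72/7 hours.

72/7 hours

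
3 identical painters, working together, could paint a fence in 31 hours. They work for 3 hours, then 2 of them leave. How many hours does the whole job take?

87 hours

One painter does 1/93 of the job per hour.
After 3 hours with 3 painters, 3/31 is done (28/31 left).
With 1 painter the rate is 1/93, so the rest takes 28/31 ÷ 1/93 = 84 hours.
Total = 3 + 84 = 87 hours.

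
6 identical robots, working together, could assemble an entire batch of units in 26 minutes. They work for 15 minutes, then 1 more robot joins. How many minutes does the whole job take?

One robot does 1/156 of the job per minute.
After 15 minutes with 6 robots, 15/26 is done (11/26 left).
With 7 robots the rate is 7/156, so the rest takes 11/26 ÷ 7/156 = 66/7 minutes.
Total = 15 + 66/7 = 171/7 minutes.

171/7 minutes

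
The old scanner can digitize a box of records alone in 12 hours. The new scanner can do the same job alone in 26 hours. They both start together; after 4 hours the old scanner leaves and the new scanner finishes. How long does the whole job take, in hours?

In the first 4 hours the combined rate is 19/156, so 19/39 of the job is done, leaving 20/39.
After the old scanner leaves the rate is 1/26 per hour; the remaining 20/39 takes 40/3 hours.
Total = 4 + 40/3 = 52/3 hours.

52/3 hours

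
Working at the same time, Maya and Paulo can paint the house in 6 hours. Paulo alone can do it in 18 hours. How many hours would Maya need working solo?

Combined rate is 1/6 per hour.
Known contribution: 1/18 per hour.
So Maya's rate is 1/6 − 1/18 = 1/9, meaning 9 hours alone.

9 hours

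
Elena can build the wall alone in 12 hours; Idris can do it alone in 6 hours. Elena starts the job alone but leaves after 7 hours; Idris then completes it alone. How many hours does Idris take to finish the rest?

In 7 hours Elena does 7/12 of the job, leaving 5/12.
Idris works at 1/6 per hour, so finishing takes 5/12 ÷ 1/6 = 5/2 hours.

5/2 hours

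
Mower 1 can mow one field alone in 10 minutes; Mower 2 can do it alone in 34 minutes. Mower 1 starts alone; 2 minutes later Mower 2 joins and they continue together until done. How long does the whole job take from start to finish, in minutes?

In 2 minutes Mower 1 does 2/10 = 1/5 of the job, leaving 4/5.
Mower 1 and Mower 2 together work at 11/85 per minute, so finishing takes 4/5 ÷ 11/85 = 68/11 minutes.
Total time = 2 + 68/11 = 90/11 minutes.

90/11 minutes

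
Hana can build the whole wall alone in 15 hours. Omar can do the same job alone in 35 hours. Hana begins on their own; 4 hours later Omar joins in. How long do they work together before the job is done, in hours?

In the first 4 hours Hana alone does 4/15 of the job, leaving 11/15.
Once everyone is working, combined rate: 1/15 + 1/35 = (7 + 3)/105 = 10/105 = 2/21 per hour.
Remaining 11/15 at 2/21 per hour takes 77/10 hours.

77/10 hours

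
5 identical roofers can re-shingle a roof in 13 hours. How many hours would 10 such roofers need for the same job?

Total work is 5·13 = 65 roofer-hours.
With 10 roofers: 65/10 = 13/2 hours.

13/2 hours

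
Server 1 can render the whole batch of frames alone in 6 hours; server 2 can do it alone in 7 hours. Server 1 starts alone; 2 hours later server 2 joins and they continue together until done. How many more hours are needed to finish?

28/13 hours

In 2 hours server 1 does 2/6 = 1/3 of the job, leaving 2/3.
Server 1 and server 2 together work at 13/42 per hour, so finishing takes 2/3 ÷ 13/42 = 28/13 hours.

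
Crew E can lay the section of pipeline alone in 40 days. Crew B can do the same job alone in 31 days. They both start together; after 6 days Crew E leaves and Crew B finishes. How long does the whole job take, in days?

527/20 days

In the first 6 days the combined rate is 71/1240, so 213/620 of the job is done, leaving 407/620.
After Crew E leaves the rate is 1/31 per day; the remaining 407/620 takes 407/20 days.
Total = 6 + 407/20 = 527/20 days.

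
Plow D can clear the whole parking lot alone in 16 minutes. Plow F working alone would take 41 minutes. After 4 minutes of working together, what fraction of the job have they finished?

57/164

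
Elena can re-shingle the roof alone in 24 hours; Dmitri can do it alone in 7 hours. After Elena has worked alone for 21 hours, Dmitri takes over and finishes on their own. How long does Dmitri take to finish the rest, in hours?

7/8 hours

In 21 hours Elena does 21/24 = 7/8 of the job, leaving 1/8.
Dmitri works at 1/7 per hour, so finishing takes 1/8 ÷ 1/7 = 7/8 hours.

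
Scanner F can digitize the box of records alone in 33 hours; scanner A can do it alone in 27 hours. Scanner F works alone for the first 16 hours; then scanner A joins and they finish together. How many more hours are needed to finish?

In 16 hours scanner F does 16/33 of the job, leaving 17/33.
Scanner F and scanner A together work at 20/297 per hour, so finishing takes 17/33 ÷ 20/297 = 153/20 hours.

153/20 hours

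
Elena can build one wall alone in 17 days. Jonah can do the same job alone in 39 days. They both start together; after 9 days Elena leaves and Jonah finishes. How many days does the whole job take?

312/17 days

In the first 9 days the combined rate is 56/663, so 168/221 of the job is done, leaving 53/221.
After Elena leaves the rate is 1/39 per day; the remaining 53/221 takes 159/17 days.
Total = 9 + 159/17 = 312/17 days.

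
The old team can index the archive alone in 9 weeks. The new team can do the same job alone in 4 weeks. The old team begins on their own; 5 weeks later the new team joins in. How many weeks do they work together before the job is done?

16/13 weeks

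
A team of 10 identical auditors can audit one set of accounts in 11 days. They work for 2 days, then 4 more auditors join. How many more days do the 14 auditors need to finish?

One auditor does 1/110 of the job per day.
After 2 days with 10 auditors, 2/11 is done (9/11 left).
With 14 auditors the rate is 14/110 = 7/55, so the rest takes 9/11 ÷ 7/55 = 45/7 days.

45/7 days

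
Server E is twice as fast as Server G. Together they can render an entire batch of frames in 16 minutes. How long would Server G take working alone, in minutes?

Let Server G's rate be r; then Server E's rate is 2r, so together (2 + 1)r = 3r = 1/16.
Thus r = 1/48 per minute.
Server G alone: 48 minutes; Server E alone: 24 minutes.

48 minutes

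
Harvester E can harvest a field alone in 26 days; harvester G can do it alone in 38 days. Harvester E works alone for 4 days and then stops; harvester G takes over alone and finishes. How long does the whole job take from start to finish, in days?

470/13 days

In 4 days harvester E does 4/26 = 2/13 of the job, leaving 11/13.
Harvester G works at 1/38 per day, so finishing takes 11/13 ÷ 1/38 = 418/13 days.
Total time = 4 + 418/13 = 470/13 days.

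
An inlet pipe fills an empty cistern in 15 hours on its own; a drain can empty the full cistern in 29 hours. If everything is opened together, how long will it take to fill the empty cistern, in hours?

435/14 hours

Net rate = 1/15 − 1/29 = (29 − 15)/435 = 14/435 per hour.
Filling time = 1 ÷ (14/435) = 435/14 hours.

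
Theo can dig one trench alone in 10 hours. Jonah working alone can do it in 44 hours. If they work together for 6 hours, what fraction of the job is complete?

81/110

Combined rate: 1/10 + 1/44 = (22 + 5)/220 = 27/220 per hour.
In 6 hours they complete 6·27/220 = 81/110 of the job.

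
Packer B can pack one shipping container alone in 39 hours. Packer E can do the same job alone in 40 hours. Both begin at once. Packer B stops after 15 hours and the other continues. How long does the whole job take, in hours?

In the first 15 hours the combined rate is 79/1560, so 79/104 of the job is done, leaving 25/104.
After packer B leaves the rate is 1/40 per hour; the remaining 25/104 takes 125/13 hours.
Total = 15 + 125/13 = 320/13 hours.

320/13 hours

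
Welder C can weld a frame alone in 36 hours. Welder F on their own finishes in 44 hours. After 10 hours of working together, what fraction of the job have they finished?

50/99

Combined rate: 1/36 + 1/44 = (11 + 9)/396 = 20/396 = 5/99 per hour.
In 10 hours they complete 10·5/99 = 50/99 of the job.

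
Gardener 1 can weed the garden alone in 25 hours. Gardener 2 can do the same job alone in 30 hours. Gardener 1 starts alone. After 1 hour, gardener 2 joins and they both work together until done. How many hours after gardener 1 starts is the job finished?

In the first 1 hour gardener 1 alone does 1/25 of the job, leaving 24/25.
Once everyone is working, combined rate: 1/25 + 1/30 = (6 + 5)/150 = 11/150 per hour.
Remaining 24/25 at 11/150 per hour takes 144/11 hours.
Total from the start = 1 + 144/11 = 155/11 hours.

155/11 hours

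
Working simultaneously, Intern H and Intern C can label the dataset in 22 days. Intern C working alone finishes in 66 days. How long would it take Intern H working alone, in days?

33 days

Combined rate is 1/22 per day.
Known contribution: 1/66 per day.
So Intern H's rate is 1/22 − 1/66 = 1/33, meaning 33 days alone.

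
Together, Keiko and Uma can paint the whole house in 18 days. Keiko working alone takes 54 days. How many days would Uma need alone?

Combined rate is 1/18 per day.
Known contribution: 1/54 per day.
So Uma's rate is 1/18 − 1/54 = 1/27, meaning 27 days alone.

27 days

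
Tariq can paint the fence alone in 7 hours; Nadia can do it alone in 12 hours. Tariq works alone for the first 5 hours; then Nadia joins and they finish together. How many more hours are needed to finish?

In 5 hours Tariq does 5/7 of the job, leaving 2/7.
Tariq and Nadia together work at 19/84 per hour, so finishing takes 2/7 ÷ 19/84 = 24/19 hours.

24/19 hours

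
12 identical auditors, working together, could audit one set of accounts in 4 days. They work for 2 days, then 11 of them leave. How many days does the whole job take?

26 days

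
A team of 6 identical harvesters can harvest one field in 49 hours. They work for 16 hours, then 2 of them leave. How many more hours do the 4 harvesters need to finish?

One harvester does 1/294 of the job per hour.
After 16 hours with 6 harvesters, 16/49 is done (33/49 left).
With 4 harvesters the rate is 4/294 = 2/147, so the rest takes 33/49 ÷ 2/147 = 99/2 hours.

99/2 hours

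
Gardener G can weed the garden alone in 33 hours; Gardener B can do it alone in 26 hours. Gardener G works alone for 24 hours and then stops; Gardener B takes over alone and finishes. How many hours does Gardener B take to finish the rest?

In 24 hours Gardener G does 24/33 = 8/11 of the job, leaving 3/11.
Gardener B works at 1/26 per hour, so finishing takes 3/11 ÷ 1/26 = 78/11 hours.

78/11 hours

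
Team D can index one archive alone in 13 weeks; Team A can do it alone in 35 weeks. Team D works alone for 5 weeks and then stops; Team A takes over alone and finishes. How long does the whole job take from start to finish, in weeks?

345/13 weeks

In 5 weeks Team D does 5/13 of the job, leaving 8/13.
Team A works at 1/35 per week, so finishing takes 8/13 ÷ 1/35 = 280/13 weeks.
Total time = 5 + 280/13 = 345/13 weeks.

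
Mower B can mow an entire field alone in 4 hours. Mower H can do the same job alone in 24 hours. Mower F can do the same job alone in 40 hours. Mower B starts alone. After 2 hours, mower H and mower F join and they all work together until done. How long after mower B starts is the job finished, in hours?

68/19 hours

In the first 2 hours mower B alone does 2/4 = 1/2 of the job, leaving 1/2.
Once everyone is working, combined rate: 1/4 + 1/24 + 1/40 = (30 + 5 + 3)/120 = 38/120 = 19/60 per hour.
Remaining 1/2 at 19/60 per hour takes 30/19 hours.
Total from the start = 2 + 30/19 = 68/19 hours.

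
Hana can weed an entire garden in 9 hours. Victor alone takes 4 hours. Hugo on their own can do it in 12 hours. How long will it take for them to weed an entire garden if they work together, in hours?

9/4 hours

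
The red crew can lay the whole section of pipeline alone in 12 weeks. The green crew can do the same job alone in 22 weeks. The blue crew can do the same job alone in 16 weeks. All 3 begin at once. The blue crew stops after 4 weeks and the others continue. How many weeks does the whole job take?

99/17 weeks

In the first 4 weeks the combined rate is 101/528, so 101/132 of the job is done, leaving 31/132.
After the blue crew leaves the rate is 17/132 per week; the remaining 31/132 takes 31/17 weeks.
Total = 4 + 31/17 = 99/17 weeks.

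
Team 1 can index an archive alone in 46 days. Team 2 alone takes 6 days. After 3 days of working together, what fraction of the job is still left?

10/23

Combined rate: 1/46 + 1/6 = (3 + 23)/138 = 26/138 = 13/69 per day.
In 3 days they complete 3·13/69 = 13/23 of the job.
So 10/23 remains.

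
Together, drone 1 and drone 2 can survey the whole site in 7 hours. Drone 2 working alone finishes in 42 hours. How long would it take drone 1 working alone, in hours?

42/5 hours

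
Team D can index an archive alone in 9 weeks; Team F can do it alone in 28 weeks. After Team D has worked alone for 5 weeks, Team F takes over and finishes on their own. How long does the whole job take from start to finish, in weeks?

157/9 weeks

In 5 weeks Team D does 5/9 of the job, leaving 4/9.
Team F works at 1/28 per week, so finishing takes 4/9 ÷ 1/28 = 112/9 weeks.
Total time = 5 + 112/9 = 157/9 weeks.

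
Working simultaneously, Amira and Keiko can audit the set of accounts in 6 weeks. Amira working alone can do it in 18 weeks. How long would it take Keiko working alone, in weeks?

Combined rate is 1/6 per week.
Known contribution: 1/18 per week.
So Keiko's rate is 1/6 − 1/18 = 1/9, meaning 9 weeks alone.

9 weeks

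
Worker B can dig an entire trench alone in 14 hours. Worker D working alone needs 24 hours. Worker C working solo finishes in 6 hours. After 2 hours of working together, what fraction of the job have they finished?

47/84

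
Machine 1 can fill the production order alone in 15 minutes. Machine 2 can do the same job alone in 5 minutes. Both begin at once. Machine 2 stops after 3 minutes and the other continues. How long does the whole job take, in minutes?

In the first 3 minutes the combined rate is 4/15, so 4/5 of the job is done, leaving 1/5.
After machine 2 leaves the rate is 1/15 per minute; the remaining 1/5 takes 3 minutes.
Total = 3 + 3 = 6 minutes.

6 minutes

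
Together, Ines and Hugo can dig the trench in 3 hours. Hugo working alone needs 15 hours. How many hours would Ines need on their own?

Combined rate is 1/3 per hour.
Known contribution: 1/15 per hour.
So Ines's rate is 1/3 − 1/15 = 4/15, meaning 15/4 hours alone.

15/4 hours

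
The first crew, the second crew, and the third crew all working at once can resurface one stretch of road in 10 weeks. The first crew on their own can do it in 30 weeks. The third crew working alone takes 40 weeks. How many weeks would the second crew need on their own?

24 weeks

Combined rate is 1/10 per week.
Known contribution: 1/30 + 1/40 = (4 + 3)/120 = 7/120 per week.
So the second crew's rate is 1/10 − 7/120 = 1/24, meaning 24 weeks alone.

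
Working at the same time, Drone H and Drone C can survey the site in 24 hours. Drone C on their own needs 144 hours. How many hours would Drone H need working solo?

144/5 hours

Combined rate is 1/24 per hour.
Known contribution: 1/144 per hour.
So Drone H's rate is 1/24 − 1/144 = 5/144, meaning 144/5 hours alone.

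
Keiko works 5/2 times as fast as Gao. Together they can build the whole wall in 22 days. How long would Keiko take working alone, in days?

Let Gao's rate be r; then Keiko's rate is (5/2)r, so together (5/2 + 1)r = (7/2)r = 1/22.
Thus r = 1/77 per day.
Gao alone: 77 days; Keiko alone: 154/5 days.

154/5 days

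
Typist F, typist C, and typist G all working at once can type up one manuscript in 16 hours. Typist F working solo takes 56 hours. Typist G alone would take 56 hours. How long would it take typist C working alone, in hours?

Combined rate is 1/16 per hour.
Known contribution: 1/56 + 1/56 = (1 + 1)/56 = 2/56 = 1/28 per hour.
So typist C's rate is 1/16 − 1/28 = 3/112, meaning 112/3 hours alone.

112/3 hours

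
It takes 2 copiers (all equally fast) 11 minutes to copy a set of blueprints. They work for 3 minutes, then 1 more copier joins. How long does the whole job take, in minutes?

One copier does 1/22 of the job per minute.
After 3 minutes with 2 copiers, 3/11 is done (8/11 left).
With 3 copiers the rate is 3/22, so the rest takes 8/11 ÷ 3/22 = 16/3 minutes.
Total = 3 + 16/3 = 25/3 minutes.

25/3 minutes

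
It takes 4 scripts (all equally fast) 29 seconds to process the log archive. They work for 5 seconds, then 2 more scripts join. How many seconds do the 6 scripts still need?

16 seconds

One script does 1/116 of the job per second.
After 5 seconds with 4 scripts, 5/29 is done (24/29 left).
With 6 scripts the rate is 6/116 = 3/58, so the rest takes 24/29 ÷ 3/58 = 16 seconds.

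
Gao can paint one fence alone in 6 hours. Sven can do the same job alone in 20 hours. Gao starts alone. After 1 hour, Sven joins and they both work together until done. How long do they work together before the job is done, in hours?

50/13 hours

In the first 1 hour Gao alone does 1/6 of the job, leaving 5/6.
Once everyone is working, combined rate: 1/6 + 1/20 = (10 + 3)/60 = 13/60 per hour.
Remaining 5/6 at 13/60 per hour takes 50/13 hours.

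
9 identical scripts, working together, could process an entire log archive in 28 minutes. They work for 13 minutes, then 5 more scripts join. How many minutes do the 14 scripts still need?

One script does 1/252 of the job per minute.
After 13 minutes with 9 scripts, 13/28 is done (15/28 left).
With 14 scripts the rate is 14/252 = 1/18, so the rest takes 15/28 ÷ 1/18 = 135/14 minutes.

135/14 minutes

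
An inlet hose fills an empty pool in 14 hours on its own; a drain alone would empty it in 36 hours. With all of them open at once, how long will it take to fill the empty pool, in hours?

Net rate = 1/14 − 1/36 = (18 − 7)/252 = 11/252 per hour.
Filling time = 1 ÷ (11/252) = 252/11 hours.

252/11 hours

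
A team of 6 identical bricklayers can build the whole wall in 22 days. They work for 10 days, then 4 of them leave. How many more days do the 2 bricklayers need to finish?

36 days

One bricklayer does 1/132 of the job per day.
After 10 days with 6 bricklayers, 5/11 is done (6/11 left).
With 2 bricklayers the rate is 2/132 = 1/66, so the rest takes 6/11 ÷ 1/66 = 36 days.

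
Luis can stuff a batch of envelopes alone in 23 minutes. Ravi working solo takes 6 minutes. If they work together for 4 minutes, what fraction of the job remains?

11/69

Combined rate: 1/23 + 1/6 = (6 + 23)/138 = 29/138 per minute.
In 4 minutes they complete 4·29/138 = 58/69 of the job.
So 11/69 remains.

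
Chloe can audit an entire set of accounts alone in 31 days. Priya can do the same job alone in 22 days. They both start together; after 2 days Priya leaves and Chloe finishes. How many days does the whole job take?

In the first 2 days the combined rate is 53/682, so 53/341 of the job is done, leaving 288/341.
After Priya leaves the rate is 1/31 per day; the remaining 288/341 takes 288/11 days.
Total = 2 + 288/11 = 310/11 days.

310/11 days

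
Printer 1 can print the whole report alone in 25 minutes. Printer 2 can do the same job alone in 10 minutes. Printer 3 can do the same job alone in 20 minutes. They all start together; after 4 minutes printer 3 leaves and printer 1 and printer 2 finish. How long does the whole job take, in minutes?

In the first 4 minutes the combined rate is 19/100, so 19/25 of the job is done, leaving 6/25.
After printer 3 leaves the rate is 7/50 per minute; the remaining 6/25 takes 12/7 minutes.
Total = 4 + 12/7 = 40/7 minutes.

40/7 minutes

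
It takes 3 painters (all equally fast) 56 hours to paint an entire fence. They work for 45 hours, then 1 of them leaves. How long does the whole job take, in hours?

123/2 hours

One painter does 1/168 of the job per hour.
After 45 hours with 3 painters, 45/56 is done (11/56 left).
With 2 painters the rate is 2/168 = 1/84, so the rest takes 11/56 ÷ 1/84 = 33/2 hours.
Total = 45 + 33/2 = 123/2 hours.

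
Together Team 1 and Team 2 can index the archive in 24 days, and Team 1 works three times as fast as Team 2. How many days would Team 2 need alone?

Let Team 2's rate be r; then Team 1's rate is 3r, so together (3 + 1)r = 4r = 1/24.
Thus r = 1/96 per day.
Team 2 alone: 96 days; Team 1 alone: 32 days.

96 days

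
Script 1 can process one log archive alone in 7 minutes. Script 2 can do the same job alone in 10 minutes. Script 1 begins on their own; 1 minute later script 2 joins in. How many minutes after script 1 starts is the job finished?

In the first 1 minute script 1 alone does 1/7 of the job, leaving 6/7.
Once everyone is working, combined rate: 1/7 + 1/10 = (10 + 7)/70 = 17/70 per minute.
Remaining 6/7 at 17/70 per minute takes 60/17 minutes.
Total from the start = 1 + 60/17 = 77/17 minutes.

77/17 minutes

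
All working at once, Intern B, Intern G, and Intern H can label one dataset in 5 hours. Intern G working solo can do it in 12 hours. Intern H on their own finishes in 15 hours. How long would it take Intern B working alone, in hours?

20 hours

Combined rate is 1/5 per hour.
Known contribution: 1/12 + 1/15 = (5 + 4)/60 = 9/60 = 3/20 per hour.
So Intern B's rate is 1/5 − 3/20 = 1/20, meaning 20 hours alone.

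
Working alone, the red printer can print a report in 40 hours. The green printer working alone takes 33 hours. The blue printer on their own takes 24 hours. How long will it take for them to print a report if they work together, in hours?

165/16 hours

Combined rate: 1/40 + 1/33 + 1/24 = (33 + 40 + 55)/1320 = 128/1320 = 16/165 per hour.
Time = 1 ÷ (16/165) = 165/16 hours.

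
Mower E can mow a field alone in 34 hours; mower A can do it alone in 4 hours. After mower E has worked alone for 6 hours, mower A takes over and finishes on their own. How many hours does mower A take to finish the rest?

56/17 hours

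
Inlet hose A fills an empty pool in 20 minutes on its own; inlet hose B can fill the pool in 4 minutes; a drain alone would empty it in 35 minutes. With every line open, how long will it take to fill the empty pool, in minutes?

70/19 minutes

Net rate = 1/20 + 1/4 − 1/35 = (7 + 35 − 4)/140 = 38/140 = 19/70 per minute.
Filling time = 1 ÷ (19/70) = 70/19 minutes.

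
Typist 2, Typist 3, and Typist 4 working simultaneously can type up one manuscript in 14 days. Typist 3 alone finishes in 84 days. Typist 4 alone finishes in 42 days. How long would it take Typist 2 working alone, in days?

28 days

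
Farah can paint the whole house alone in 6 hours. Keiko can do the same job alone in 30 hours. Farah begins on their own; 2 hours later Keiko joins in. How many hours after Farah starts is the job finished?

16/3 hours

In the first 2 hours Farah alone does 2/6 = 1/3 of the job, leaving 2/3.
Once everyone is working, combined rate: 1/6 + 1/30 = (5 + 1)/30 = 6/30 = 1/5 per hour.
Remaining 2/3 at 1/5 per hour takes 10/3 hours.
Total from the start = 2 + 10/3 = 16/3 hours.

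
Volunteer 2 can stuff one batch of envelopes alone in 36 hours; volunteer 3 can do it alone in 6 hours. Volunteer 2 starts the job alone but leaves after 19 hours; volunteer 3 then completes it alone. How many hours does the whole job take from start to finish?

In 19 hours volunteer 2 does 19/36 of the job, leaving 17/36.
Volunteer 3 works at 1/6 per hour, so finishing takes 17/36 ÷ 1/6 = 17/6 hours.
Total time = 19 + 17/6 = 131/6 hours.

131/6 hours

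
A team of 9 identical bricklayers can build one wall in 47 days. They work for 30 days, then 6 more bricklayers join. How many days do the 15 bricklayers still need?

One bricklayer does 1/423 of the job per day.
After 30 days with 9 bricklayers, 30/47 is done (17/47 left).
With 15 bricklayers the rate is 15/423 = 5/141, so the rest takes 17/47 ÷ 5/141 = 51/5 days.

51/5 days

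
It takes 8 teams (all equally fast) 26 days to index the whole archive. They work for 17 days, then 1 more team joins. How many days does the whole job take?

25 days

One team does 1/208 of the job per day.
After 17 days with 8 teams, 17/26 is done (9/26 left).
With 9 teams the rate is 9/208, so the rest takes 9/26 ÷ 9/208 = 8 days.
Total = 17 + 8 = 25 days.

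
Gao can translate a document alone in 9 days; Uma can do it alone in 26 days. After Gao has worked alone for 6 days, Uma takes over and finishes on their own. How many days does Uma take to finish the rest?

26/3 days

In 6 days Gao does 6/9 = 2/3 of the job, leaving 1/3.
Uma works at 1/26 per day, so finishing takes 1/3 ÷ 1/26 = 26/3 days.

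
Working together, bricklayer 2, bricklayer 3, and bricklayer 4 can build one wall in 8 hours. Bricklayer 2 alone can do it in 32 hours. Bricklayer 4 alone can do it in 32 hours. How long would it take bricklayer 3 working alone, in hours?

Combined rate is 1/8 per hour.
Known contribution: 1/32 + 1/32 = (1 + 1)/32 = 2/32 = 1/16 per hour.
So bricklayer 3's rate is 1/8 − 1/16 = 1/16, meaning 16 hours alone.

16 hours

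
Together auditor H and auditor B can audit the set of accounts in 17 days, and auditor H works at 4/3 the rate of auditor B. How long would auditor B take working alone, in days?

119/3 days

Let auditor B's rate be r; then auditor H's rate is (4/3)r, so together (4/3 + 1)r = (7/3)r = 1/17.
Thus r = 3/119 per day.
Auditor B alone: 119/3 days; auditor H alone: 119/4 days.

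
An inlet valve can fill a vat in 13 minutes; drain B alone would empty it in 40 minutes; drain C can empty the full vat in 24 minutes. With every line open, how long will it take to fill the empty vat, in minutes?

195/2 minutes

Net rate = 1/13 − 1/40 − 1/24 = (120 − 39 − 65)/1560 = 16/1560 = 2/195 per minute.
Filling time = 1 ÷ (2/195) = 195/2 minutes.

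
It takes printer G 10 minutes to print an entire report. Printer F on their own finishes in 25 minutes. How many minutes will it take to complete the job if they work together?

With two workers the combined time is the product over the sum: 10·25/(10+25) = 250/35 = 50/7 minutes.

50/7 minutes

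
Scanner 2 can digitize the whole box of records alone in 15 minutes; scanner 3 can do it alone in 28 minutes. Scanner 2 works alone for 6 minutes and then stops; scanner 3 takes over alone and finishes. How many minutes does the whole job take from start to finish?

In 6 minutes scanner 2 does 6/15 = 2/5 of the job, leaving 3/5.
Scanner 3 works at 1/28 per minute, so finishing takes 3/5 ÷ 1/28 = 84/5 minutes.
Total time = 6 + 84/5 = 114/5 minutes.

114/5 minutes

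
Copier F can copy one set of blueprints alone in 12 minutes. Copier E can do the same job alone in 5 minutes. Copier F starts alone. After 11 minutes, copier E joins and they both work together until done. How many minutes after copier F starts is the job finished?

In the first 11 minutes copier F alone does 11/12 of the job, leaving 1/12.
Once everyone is working, combined rate: 1/12 + 1/5 = (5 + 12)/60 = 17/60 per minute.
Remaining 1/12 at 17/60 per minute takes 5/17 minutes.
Total from the start = 11 + 5/17 = 192/17 minutes.

192/17 minutes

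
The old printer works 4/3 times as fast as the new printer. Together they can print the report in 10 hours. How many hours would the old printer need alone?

35/2 hours

Let the new printer's rate be r; then the old printer's rate is (4/3)r, so together (4/3 + 1)r = (7/3)r = 1/10.
Thus r = 3/70 per hour.
The new printer alone: 70/3 hours; the old printer alone: 35/2 hours.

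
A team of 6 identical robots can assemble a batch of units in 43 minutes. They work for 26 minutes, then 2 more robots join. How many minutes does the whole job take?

One robot does 1/258 of the job per minute.
After 26 minutes with 6 robots, 26/43 is done (17/43 left).
With 8 robots the rate is 8/258 = 4/129, so the rest takes 17/43 ÷ 4/129 = 51/4 minutes.
Total = 26 + 51/4 = 155/4 minutes.

155/4 minutes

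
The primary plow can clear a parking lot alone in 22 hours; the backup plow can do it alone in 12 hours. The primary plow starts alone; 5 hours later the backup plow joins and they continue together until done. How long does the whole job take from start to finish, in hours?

11 hours

In 5 hours the primary plow does 5/22 of the job, leaving 17/22.
The primary plow and the backup plow together work at 17/132 per hour, so finishing takes 17/22 ÷ 17/132 = 6 hours.
Total time = 5 + 6 = 11 hours.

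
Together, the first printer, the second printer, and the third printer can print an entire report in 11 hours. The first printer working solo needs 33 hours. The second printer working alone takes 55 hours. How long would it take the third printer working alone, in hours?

165/7 hours

Combined rate is 1/11 per hour.
Known contribution: 1/33 + 1/55 = (5 + 3)/165 = 8/165 per hour.
So the third printer's rate is 1/11 − 8/165 = 7/165, meaning 165/7 hours alone.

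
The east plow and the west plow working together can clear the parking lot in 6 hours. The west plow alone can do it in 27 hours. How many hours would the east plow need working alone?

54/7 hours

Combined rate is 1/6 per hour.
Known contribution: 1/27 per hour.
So the east plow's rate is 1/6 − 1/27 = 7/54, meaning 54/7 hours alone.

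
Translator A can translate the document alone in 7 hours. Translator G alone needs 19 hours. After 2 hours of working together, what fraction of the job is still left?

Combined rate: 1/7 + 1/19 = (19 + 7)/133 = 26/133 per hour.
In 2 hours they complete 2·26/133 = 52/133 of the job.
So 81/133 remains.

81/133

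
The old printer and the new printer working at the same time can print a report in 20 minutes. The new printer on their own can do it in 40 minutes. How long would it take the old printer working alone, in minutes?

40 minutes

Combined rate is 1/20 per minute.
Known contribution: 1/40 per minute.
So the old printer's rate is 1/20 − 1/40 = 1/40, meaning 40 minutes alone.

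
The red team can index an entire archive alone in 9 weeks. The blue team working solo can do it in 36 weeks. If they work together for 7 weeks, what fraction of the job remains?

1/36

Combined rate: 1/9 + 1/36 = (4 + 1)/36 = 5/36 per week.
In 7 weeks they complete 7·5/36 = 35/36 of the job.
So 1/36 remains.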